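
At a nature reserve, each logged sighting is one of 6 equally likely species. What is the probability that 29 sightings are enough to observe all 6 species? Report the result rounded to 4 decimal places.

0.9698

Let A_i be the event that species i is missing after 29 sightings. By inclusion–exclusion on the A_i,
P(all seen) = Σ_{j=0}^{6} (-1)^j C(6,j)((6-j)/6)^29
= 1.00000 - 0.03033 + 0.00012 - 0.00000 + 0.00000 - 0.00000 + 0.00000
= 0.96979.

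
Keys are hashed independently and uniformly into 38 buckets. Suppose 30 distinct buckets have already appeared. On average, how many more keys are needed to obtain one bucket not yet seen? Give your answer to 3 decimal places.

Each key yields a new bucket with probability (38-30)/38 = 8/38, so the wait is geometric with mean 38/8.
E = 38/8 = 4.7500.

4.750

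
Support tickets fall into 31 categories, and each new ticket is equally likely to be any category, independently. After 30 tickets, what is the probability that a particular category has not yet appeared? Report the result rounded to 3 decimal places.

On each ticket the fixed category fails to appear with probability 30/31.
P(still missing after 30) = (30/31)^30 = 0.3739.

0.374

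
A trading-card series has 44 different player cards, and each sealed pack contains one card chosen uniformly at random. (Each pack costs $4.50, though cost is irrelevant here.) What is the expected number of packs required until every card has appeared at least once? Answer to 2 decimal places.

Split into phases: going from k distinct to k+1 distinct takes on average 44/(44-k) packs.
E[T] = 44/44 + 44/43 + 44/42 + ... + 44/2 + 44/1 = 44·H_{44}.
H_{44} = 4.373, so E[T] = 192.400.

192.40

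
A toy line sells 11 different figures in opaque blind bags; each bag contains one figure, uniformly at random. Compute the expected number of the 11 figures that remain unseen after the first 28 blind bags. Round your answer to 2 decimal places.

0.76

For each figure, P(unseen after 28) = (10/11)^28 = 0.069.
By linearity of expectation, E[unseen] = 11·(10/11)^28 = 0.763.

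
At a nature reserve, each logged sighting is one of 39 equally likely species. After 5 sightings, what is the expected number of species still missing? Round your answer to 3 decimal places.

34.250

For each species, P(unseen after 5) = (38/39)^5 = 0.8782.
By linearity of expectation, E[unseen] = 39·(38/39)^5 = 34.2499.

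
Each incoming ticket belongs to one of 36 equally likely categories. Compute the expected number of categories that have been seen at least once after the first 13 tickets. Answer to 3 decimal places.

11.039

For each category, P(seen in 13 tickets) = 1 - (35/36)^13 = 0.3067.
By linearity of expectation, E[distinct seen] = 36·(1 - (35/36)^13) = 11.0394.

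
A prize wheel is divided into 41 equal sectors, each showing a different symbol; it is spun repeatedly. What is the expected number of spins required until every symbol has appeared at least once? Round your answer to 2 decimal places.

After k distinct symbols have appeared, the next spin gives a new one with probability (41-k)/41, so the expected wait for the (k+1)-th is 41/(41-k).
E[T] = 41/41 + 41/40 + 41/39 + ... + 41/2 + 41/1 = 41·H_{41}.
H_{41} = 4.303, so E[T] = 176.420.

176.42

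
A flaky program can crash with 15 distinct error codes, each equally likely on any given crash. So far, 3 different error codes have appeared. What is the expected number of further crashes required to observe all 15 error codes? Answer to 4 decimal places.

46.5482

The wait to go from k to k+1 distinct error codes is geometric with mean 15/(15-k).
Sum over k = 3,...,14: E = 15/12 + 15/11 + 15/10 + ... + 15/2 + 15/1 = 46.54816.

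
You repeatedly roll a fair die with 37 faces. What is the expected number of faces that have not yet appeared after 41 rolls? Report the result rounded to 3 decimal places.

12.032

For each face, P(unseen after 41) = (36/37)^41 = 0.3252.
By linearity of expectation, E[unseen] = 37·(36/37)^41 = 12.0319.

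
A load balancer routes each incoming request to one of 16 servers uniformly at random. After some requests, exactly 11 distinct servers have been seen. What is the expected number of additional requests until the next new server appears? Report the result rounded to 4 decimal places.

3.2000

Each request yields a new server with probability (16-11)/16 = 5/16, so the wait is geometric with mean 16/5.
E = 16/5 = 3.20000.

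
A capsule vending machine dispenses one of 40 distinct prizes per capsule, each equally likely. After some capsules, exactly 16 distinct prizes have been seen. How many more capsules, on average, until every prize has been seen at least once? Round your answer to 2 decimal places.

151.04

With k distinct prizes already seen, the next new one takes an expected 40/(40-k) capsules.
Sum over k = 16,...,39: E = 40/24 + 40/23 + 40/22 + ... + 40/2 + 40/1 = 151.038.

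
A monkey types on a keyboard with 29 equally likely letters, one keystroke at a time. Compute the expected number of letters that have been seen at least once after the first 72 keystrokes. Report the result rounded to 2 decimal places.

For each letter, P(seen in 72 keystrokes) = 1 - (28/29)^72 = 0.920.
By linearity of expectation, E[distinct seen] = 29·(1 - (28/29)^72) = 26.682.

26.68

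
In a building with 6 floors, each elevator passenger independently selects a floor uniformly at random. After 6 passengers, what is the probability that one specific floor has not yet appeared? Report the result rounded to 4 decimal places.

0.3349

Each passenger misses the fixed floor with probability (6-1)/6 = 5/6, independently.
P(still missing after 6) = (5/6)^6 = 0.33490.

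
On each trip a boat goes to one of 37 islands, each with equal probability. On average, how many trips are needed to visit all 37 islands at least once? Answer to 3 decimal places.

Split into phases: going from k distinct to k+1 distinct takes on average 37/(37-k) trips.
E[T] = 37/37 + 37/36 + 37/35 + ... + 37/2 + 37/1 = 37·H_{37}.
H_{37} = 4.2016, so E[T] = 155.4587.

155.459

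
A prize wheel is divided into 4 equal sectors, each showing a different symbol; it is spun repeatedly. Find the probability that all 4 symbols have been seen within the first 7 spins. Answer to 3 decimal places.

0.513

By inclusion–exclusion over which symbols are missing,
P(all seen) = Σ_{j=0}^{4} (-1)^j C(4,j)((4-j)/4)^7
= 1.0000 - 0.5339 + 0.0469 - 0.0002 + 0.0000
= 0.5127.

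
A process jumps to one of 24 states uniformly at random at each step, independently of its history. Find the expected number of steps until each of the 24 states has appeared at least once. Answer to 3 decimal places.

Split into phases: going from k distinct to k+1 distinct takes on average 24/(24-k) steps.
E[T] = 24/24 + 24/23 + 24/22 + ... + 24/2 + 24/1 = 24·H_{24}.
H_{24} = 3.7760, so E[T] = 90.6230.

90.623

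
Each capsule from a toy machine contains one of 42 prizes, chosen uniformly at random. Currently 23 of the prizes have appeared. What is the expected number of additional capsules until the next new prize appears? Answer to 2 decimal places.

The number of capsules until the next new prize is geometric with success probability 19/42, so its mean is 42/19.
E = 42/19 = 2.211.

2.21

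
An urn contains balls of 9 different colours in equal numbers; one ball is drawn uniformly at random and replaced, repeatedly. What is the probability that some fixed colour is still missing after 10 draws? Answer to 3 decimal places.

Each draw misses the fixed colour with probability (9-1)/9 = 8/9, independently.
P(still missing after 10) = (8/9)^10 = 0.3079.

0.308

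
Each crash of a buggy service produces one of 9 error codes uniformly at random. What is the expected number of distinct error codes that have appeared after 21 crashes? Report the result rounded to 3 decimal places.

8.241

For each error code, P(seen in 21 crashes) = 1 - (8/9)^21 = 0.9157.
By linearity of expectation, E[distinct seen] = 9·(1 - (8/9)^21) = 8.2414.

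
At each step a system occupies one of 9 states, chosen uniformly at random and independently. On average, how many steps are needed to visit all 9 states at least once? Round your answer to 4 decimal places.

Split into phases: going from k distinct to k+1 distinct takes on average 9/(9-k) steps.
E[T] = 9/9 + 9/8 + 9/7 + ... + 9/2 + 9/1 = 9·H_{9}.
H_{9} = 2.82897, so E[T] = 25.46071.

25.4607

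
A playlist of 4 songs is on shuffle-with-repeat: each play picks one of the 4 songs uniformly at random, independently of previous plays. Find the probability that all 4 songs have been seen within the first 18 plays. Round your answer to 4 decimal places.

Let A_i be the event that song i is missing after 18 plays. By inclusion–exclusion on the A_i,
P(all seen) = Σ_{j=0}^{4} (-1)^j C(4,j)((4-j)/4)^18
= 1.00000 - 0.02255 + 0.00002 - 0.00000 + 0.00000
= 0.97747.

0.9775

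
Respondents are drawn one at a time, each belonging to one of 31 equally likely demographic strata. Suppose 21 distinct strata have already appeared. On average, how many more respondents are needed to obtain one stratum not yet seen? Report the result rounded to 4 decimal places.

The number of respondents until the next new stratum is geometric with success probability 10/31, so its mean is 31/10.
E = 31/10 = 3.10000.

3.1000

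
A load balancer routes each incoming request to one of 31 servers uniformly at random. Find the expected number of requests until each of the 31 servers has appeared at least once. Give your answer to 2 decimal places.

124.84

The wait to go from k to k+1 distinct servers is geometric with mean 31/(31-k).
E[T] = 31/31 + 31/30 + 31/29 + ... + 31/2 + 31/1 = 31·H_{31}.
H_{31} = 4.027, so E[T] = 124.845.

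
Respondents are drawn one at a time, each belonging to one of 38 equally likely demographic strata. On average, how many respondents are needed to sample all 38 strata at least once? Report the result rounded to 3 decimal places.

After k distinct strata have appeared, the next respondent gives a new one with probability (38-k)/38, so the expected wait for the (k+1)-th is 38/(38-k).
E[T] = 38/38 + 38/37 + 38/36 + ... + 38/2 + 38/1 = 38·H_{38}.
H_{38} = 4.2279, so E[T] = 160.6603.

160.660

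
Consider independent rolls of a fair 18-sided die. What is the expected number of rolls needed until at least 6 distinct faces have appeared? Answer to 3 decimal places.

7.054

Going from k to k+1 distinct takes a geometric number of rolls with mean 18/(18-k).
Sum over k = 0,...,5: E = 18/18 + 18/17 + 18/16 + 18/15 + 18/14 + 18/13 = 7.0542.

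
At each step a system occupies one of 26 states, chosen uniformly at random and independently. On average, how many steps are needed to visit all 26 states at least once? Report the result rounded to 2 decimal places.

The wait to go from k to k+1 distinct states is geometric with mean 26/(26-k).
E[T] = 26/26 + 26/25 + 26/24 + ... + 26/2 + 26/1 = 26·H_{26}.
H_{26} = 3.854, so E[T] = 100.215.

100.21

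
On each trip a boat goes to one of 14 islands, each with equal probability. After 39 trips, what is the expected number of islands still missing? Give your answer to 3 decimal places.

0.778

For each island, P(unseen after 39) = (13/14)^39 = 0.0556.
By linearity of expectation, E[unseen] = 14·(13/14)^39 = 0.7779.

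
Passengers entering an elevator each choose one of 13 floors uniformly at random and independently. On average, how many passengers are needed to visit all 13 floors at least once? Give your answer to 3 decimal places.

After k distinct floors have appeared, the next passenger gives a new one with probability (13-k)/13, so the expected wait for the (k+1)-th is 13/(13-k).
E[T] = 13/13 + 13/12 + 13/11 + ... + 13/2 + 13/1 = 13·H_{13}.
H_{13} = 3.1801, so E[T] = 41.3417.

41.342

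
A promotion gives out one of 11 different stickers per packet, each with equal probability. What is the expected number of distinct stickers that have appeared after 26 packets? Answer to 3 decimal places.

10.077

For each sticker, P(seen in 26 packets) = 1 - (10/11)^26 = 0.9161.
By linearity of expectation, E[distinct seen] = 11·(1 - (10/11)^26) = 10.0770.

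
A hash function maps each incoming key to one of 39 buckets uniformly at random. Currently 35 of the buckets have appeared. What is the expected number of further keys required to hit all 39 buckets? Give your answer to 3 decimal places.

81.250

With k distinct buckets already seen, the next new one takes an expected 39/(39-k) keys.
Sum over k = 35,...,38: E = 39/4 + 39/3 + 39/2 + 39/1 = 81.2500.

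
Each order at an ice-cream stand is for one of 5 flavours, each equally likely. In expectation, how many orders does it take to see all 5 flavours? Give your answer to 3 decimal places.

The wait to go from k to k+1 distinct flavours is geometric with mean 5/(5-k).
E[T] = 5/5 + 5/4 + 5/3 + 5/2 + 5/1 = 5·H_{5}.
H_{5} = 2.2833, so E[T] = 11.4167.

11.417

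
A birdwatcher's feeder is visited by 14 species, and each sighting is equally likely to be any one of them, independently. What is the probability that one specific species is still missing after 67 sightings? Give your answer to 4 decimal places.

0.0070

On each sighting the fixed species fails to appear with probability 13/14.
P(still missing after 67) = (13/14)^67 = 0.00698.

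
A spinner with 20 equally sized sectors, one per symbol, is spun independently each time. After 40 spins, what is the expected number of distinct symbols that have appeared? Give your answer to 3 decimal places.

For each symbol, P(seen in 40 spins) = 1 - (19/20)^40 = 0.8715.
By linearity of expectation, E[distinct seen] = 20·(1 - (19/20)^40) = 17.4298.

17.430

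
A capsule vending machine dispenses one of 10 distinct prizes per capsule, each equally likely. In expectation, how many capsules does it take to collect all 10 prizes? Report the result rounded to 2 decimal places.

After k distinct prizes have appeared, the next capsule gives a new one with probability (10-k)/10, so the expected wait for the (k+1)-th is 10/(10-k).
E[T] = 10/10 + 10/9 + 10/8 + ... + 10/2 + 10/1 = 10·H_{10}.
H_{10} = 2.929, so E[T] = 29.290.

29.29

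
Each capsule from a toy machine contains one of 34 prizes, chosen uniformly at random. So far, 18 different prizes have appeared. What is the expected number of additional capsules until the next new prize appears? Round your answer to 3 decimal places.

2.125

Each capsule yields a new prize with probability (34-18)/34 = 16/34, so the wait is geometric with mean 34/16.
E = 34/16 = 2.1250.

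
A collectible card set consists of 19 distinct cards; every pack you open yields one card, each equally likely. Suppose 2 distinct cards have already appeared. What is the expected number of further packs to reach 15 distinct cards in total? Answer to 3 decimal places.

From k distinct to k+1 distinct takes on average 19/(19-k) packs.
Sum over k = 2,...,14: E = 19/17 + 19/16 + 19/15 + ... + 19/6 + 19/5 = 25.7682.

25.768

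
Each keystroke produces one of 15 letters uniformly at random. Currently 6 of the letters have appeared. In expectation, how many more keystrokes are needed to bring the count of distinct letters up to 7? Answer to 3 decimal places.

1.667

The wait to go from k to k+1 distinct letters is geometric with mean 15/(15-k).
Only the k = 6 term is needed: E = 15/9 = 1.6667.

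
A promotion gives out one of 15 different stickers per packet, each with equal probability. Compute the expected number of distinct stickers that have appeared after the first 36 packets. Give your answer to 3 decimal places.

13.749

For each sticker, P(seen in 36 packets) = 1 - (14/15)^36 = 0.9166.
By linearity of expectation, E[distinct seen] = 15·(1 - (14/15)^36) = 13.7485.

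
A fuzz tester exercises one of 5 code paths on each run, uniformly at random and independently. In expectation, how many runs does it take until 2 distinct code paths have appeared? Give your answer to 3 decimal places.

2.250

With k distinct code paths already seen, the next new one arrives after an expected 5/(5-k) runs.
Sum over k = 0,...,1: E = 5/5 + 5/4 = 2.2500.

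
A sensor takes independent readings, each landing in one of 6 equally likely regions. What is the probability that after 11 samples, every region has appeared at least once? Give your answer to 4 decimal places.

Let A_i be the event that region i is missing after 11 samples. By inclusion–exclusion on the A_i,
P(all seen) = Σ_{j=0}^{6} (-1)^j C(6,j)((6-j)/6)^11
= 1.00000 - 0.80753 + 0.17342 - 0.00977 + 0.00008 - 0.00000 + 0.00000
= 0.35621.

0.3562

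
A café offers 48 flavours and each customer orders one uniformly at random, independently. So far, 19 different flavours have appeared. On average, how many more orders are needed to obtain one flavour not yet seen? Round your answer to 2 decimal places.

Each order yields a new flavour with probability (48-19)/48 = 29/48, so the wait is geometric with mean 48/29.
E = 48/29 = 1.655.

1.66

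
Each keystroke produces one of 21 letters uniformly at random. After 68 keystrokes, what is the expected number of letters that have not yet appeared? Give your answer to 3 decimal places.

For each letter, P(unseen after 68) = (20/21)^68 = 0.0362.
By linearity of expectation, E[unseen] = 21·(20/21)^68 = 0.7609.

0.761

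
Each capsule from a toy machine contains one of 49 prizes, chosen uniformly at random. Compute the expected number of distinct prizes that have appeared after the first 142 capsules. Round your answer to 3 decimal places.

46.378

For each prize, P(seen in 142 capsules) = 1 - (48/49)^142 = 0.9465.
By linearity of expectation, E[distinct seen] = 49·(1 - (48/49)^142) = 46.3781.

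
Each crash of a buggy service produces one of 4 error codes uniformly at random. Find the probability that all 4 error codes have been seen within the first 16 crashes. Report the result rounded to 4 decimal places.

By inclusion–exclusion over which error codes are missing,
P(all seen) = Σ_{j=0}^{4} (-1)^j C(4,j)((4-j)/4)^16
= 1.00000 - 0.04009 + 0.00009 - 0.00000 + 0.00000
= 0.96000.

0.9600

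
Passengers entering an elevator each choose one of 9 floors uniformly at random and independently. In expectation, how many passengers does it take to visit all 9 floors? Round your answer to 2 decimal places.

The wait to go from k to k+1 distinct floors is geometric with mean 9/(9-k).
E[T] = 9/9 + 9/8 + 9/7 + ... + 9/2 + 9/1 = 9·H_{9}.
H_{9} = 2.829, so E[T] = 25.461.

25.46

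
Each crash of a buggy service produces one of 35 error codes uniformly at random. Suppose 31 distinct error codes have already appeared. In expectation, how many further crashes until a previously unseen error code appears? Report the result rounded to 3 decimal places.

8.750

The number of crashes until the next new error code is geometric with success probability 4/35, so its mean is 35/4.
E = 35/4 = 8.7500.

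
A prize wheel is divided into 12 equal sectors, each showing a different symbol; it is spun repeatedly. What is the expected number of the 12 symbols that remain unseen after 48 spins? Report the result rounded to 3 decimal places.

0.184

For each symbol, P(unseen after 48) = (11/12)^48 = 0.0154.
By linearity of expectation, E[unseen] = 12·(11/12)^48 = 0.1842.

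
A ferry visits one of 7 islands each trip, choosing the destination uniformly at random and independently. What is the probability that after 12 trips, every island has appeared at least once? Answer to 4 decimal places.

By inclusion–exclusion over which islands are missing,
P(all seen) = Σ_{j=0}^{7} (-1)^j C(7,j)((7-j)/7)^12
= 1.00000 - 1.10087 + 0.37041 - 0.04242 + 0.00134 - 0.00001 + 0.00000 - 0.00000
= 0.22845.

0.2285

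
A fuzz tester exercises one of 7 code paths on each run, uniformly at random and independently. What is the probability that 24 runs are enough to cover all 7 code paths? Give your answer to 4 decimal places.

0.8334

Let A_i be the event that code path i is missing after 24 runs. By inclusion–exclusion on the A_i,
P(all seen) = Σ_{j=0}^{7} (-1)^j C(7,j)((7-j)/7)^24
= 1.00000 - 0.17313 + 0.00653 - 0.00005 + 0.00000 - 0.00000 + 0.00000 - 0.00000
= 0.83335.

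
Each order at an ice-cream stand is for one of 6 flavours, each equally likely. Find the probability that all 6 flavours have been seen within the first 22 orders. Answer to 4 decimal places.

By inclusion–exclusion over which flavours are missing,
P(all seen) = Σ_{j=0}^{6} (-1)^j C(6,j)((6-j)/6)^22
= 1.00000 - 0.10868 + 0.00200 - 0.00000 + 0.00000 - 0.00000 + 0.00000
= 0.89332.

0.8933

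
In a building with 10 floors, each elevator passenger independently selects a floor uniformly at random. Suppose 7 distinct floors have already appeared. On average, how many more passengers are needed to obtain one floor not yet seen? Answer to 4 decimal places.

Each passenger yields a new floor with probability (10-7)/10 = 3/10, so the wait is geometric with mean 10/3.
E = 10/3 = 3.33333.

3.3333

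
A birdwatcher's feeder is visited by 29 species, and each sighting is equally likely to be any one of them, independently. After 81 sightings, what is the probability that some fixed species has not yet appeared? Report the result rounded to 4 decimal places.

On each sighting the fixed species fails to appear with probability 28/29.
P(still missing after 81) = (28/29)^81 = 0.05829.

0.0583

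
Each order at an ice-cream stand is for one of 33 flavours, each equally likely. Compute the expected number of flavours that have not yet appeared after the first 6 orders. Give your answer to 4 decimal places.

27.4366

For each flavour, P(unseen after 6) = (32/33)^6 = 0.83141.
By linearity of expectation, E[unseen] = 33·(32/33)^6 = 27.43659.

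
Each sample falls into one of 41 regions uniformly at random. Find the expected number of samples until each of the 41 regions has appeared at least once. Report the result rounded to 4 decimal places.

The wait to go from k to k+1 distinct regions is geometric with mean 41/(41-k).
E[T] = 41/41 + 41/40 + 41/39 + ... + 41/2 + 41/1 = 41·H_{41}.
H_{41} = 4.30293, so E[T] = 176.42026.

176.4203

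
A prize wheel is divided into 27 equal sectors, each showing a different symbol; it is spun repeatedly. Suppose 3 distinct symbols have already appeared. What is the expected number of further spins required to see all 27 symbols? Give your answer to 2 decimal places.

101.95

With k distinct symbols already seen, the next new one takes an expected 27/(27-k) spins.
Sum over k = 3,...,26: E = 27/24 + 27/23 + 27/22 + ... + 27/2 + 27/1 = 101.951.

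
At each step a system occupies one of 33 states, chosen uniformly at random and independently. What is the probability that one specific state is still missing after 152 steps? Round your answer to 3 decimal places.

0.009

On each step the fixed state fails to appear with probability 32/33.
P(still missing after 152) = (32/33)^152 = 0.0093.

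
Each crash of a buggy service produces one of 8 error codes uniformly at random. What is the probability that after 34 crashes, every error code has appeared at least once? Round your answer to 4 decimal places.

By inclusion–exclusion over which error codes are missing,
P(all seen) = Σ_{j=0}^{8} (-1)^j C(8,j)((8-j)/8)^34
= 1.00000 - 0.08538 + 0.00158 - 0.00001 + 0.00000 - 0.00000 + 0.00000 - 0.00000 + 0.00000
= 0.91619.

0.9162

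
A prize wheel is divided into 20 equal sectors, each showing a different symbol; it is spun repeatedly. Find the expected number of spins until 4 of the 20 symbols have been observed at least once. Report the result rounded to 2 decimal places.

With k distinct symbols already seen, the next new one arrives after an expected 20/(20-k) spins.
Sum over k = 0,...,3: E = 20/20 + 20/19 + 20/18 + 20/17 = 4.340.

4.34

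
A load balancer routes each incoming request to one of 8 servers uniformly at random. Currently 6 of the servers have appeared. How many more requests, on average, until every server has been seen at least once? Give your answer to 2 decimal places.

12.00

The wait to go from k to k+1 distinct servers is geometric with mean 8/(8-k).
Sum over k = 6,...,7: E = 8/2 + 8/1 = 12.000.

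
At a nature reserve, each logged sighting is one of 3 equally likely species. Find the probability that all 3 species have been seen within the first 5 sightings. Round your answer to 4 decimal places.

0.6173

Let A_i be the event that species i is missing after 5 sightings. By inclusion–exclusion on the A_i,
P(all seen) = Σ_{j=0}^{3} (-1)^j C(3,j)((3-j)/3)^5
= 1.00000 - 0.39506 + 0.01235 - 0.00000
= 0.61728.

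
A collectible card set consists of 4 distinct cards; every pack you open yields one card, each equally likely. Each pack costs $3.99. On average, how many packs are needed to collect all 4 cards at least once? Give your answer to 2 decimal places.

8.33

The wait to go from k to k+1 distinct cards is geometric with mean 4/(4-k).
E[T] = 4/4 + 4/3 + 4/2 + 4/1 = 4·H_{4}.
H_{4} = 2.083, so E[T] = 8.333.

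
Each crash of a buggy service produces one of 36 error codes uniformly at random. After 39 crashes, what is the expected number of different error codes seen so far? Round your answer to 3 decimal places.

24.001

For each error code, P(seen in 39 crashes) = 1 - (35/36)^39 = 0.6667.
By linearity of expectation, E[distinct seen] = 36·(1 - (35/36)^39) = 24.0006.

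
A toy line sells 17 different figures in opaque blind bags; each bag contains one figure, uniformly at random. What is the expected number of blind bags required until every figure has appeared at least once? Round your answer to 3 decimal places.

58.472

The wait to go from k to k+1 distinct figures is geometric with mean 17/(17-k).
E[T] = 17/17 + 17/16 + 17/15 + ... + 17/2 + 17/1 = 17·H_{17}.
H_{17} = 3.4396, so E[T] = 58.4724.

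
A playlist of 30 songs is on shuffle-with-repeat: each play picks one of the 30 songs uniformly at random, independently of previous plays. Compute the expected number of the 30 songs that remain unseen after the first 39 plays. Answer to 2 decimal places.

8.00

For each song, P(unseen after 39) = (29/30)^39 = 0.267.
By linearity of expectation, E[unseen] = 30·(29/30)^39 = 7.997.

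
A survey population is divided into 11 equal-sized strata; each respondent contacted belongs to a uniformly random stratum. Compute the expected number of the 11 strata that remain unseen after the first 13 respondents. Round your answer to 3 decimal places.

For each stratum, P(unseen after 13) = (10/11)^13 = 0.2897.
By linearity of expectation, E[unseen] = 11·(10/11)^13 = 3.1863.

3.186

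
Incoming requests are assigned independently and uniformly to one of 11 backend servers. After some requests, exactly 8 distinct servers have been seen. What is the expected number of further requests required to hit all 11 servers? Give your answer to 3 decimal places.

From k distinct to k+1 distinct takes on average 11/(11-k) requests.
Sum over k = 8,...,10: E = 11/3 + 11/2 + 11/1 = 20.1667.

20.167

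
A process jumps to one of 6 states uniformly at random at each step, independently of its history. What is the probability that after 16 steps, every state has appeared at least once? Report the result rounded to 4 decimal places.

Let A_i be the event that state i is missing after 16 steps. By inclusion–exclusion on the A_i,
P(all seen) = Σ_{j=0}^{6} (-1)^j C(6,j)((6-j)/6)^16
= 1.00000 - 0.32453 + 0.02284 - 0.00031 + 0.00000 - 0.00000 + 0.00000
= 0.69800.

0.6980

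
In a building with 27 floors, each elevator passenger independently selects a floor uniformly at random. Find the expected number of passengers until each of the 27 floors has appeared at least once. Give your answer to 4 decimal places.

The wait to go from k to k+1 distinct floors is geometric with mean 27/(27-k).
E[T] = 27/27 + 27/26 + 27/25 + ... + 27/2 + 27/1 = 27·H_{27}.
H_{27} = 3.89146, so E[T] = 105.06933.

105.0693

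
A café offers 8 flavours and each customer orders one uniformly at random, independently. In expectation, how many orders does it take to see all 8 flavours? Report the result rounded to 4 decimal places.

21.7429

The wait to go from k to k+1 distinct flavours is geometric with mean 8/(8-k).
E[T] = 8/8 + 8/7 + 8/6 + ... + 8/2 + 8/1 = 8·H_{8}.
H_{8} = 2.71786, so E[T] = 21.74286.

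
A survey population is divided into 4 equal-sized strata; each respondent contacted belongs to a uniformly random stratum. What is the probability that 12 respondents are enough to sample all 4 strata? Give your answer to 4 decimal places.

0.8748

Let A_i be the event that stratum i is missing after 12 respondents. By inclusion–exclusion on the A_i,
P(all seen) = Σ_{j=0}^{4} (-1)^j C(4,j)((4-j)/4)^12
= 1.00000 - 0.12671 + 0.00146 - 0.00000 + 0.00000
= 0.87476.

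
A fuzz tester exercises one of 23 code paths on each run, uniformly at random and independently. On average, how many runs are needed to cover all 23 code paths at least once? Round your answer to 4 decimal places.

After k distinct code paths have appeared, the next run gives a new one with probability (23-k)/23, so the expected wait for the (k+1)-th is 23/(23-k).
E[T] = 23/23 + 23/22 + 23/21 + ... + 23/2 + 23/1 = 23·H_{23}.
H_{23} = 3.73429, so E[T] = 85.88870.

85.8887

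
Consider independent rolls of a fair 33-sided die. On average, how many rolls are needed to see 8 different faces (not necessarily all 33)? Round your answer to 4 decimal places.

With k distinct faces already seen, the next new one arrives after an expected 33/(33-k) rolls.
Sum over k = 0,...,7: E = 33/33 + 33/32 + 33/31 + ... + 33/27 + 33/26 = 9.00372.

9.0037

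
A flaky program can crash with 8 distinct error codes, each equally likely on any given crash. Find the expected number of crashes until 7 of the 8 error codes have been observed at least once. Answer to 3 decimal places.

13.743

Going from k to k+1 distinct takes a geometric number of crashes with mean 8/(8-k).
Sum over k = 0,...,6: E = 8/8 + 8/7 + 8/6 + ... + 8/3 + 8/2 = 13.7429.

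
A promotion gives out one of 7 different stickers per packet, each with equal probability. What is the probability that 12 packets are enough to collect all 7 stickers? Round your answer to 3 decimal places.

By inclusion–exclusion over which stickers are missing,
P(all seen) = Σ_{j=0}^{7} (-1)^j C(7,j)((7-j)/7)^12
= 1.0000 - 1.1009 + 0.3704 - 0.0424 + 0.0013 - 0.0000 + 0.0000 - 0.0000
= 0.2285.

0.228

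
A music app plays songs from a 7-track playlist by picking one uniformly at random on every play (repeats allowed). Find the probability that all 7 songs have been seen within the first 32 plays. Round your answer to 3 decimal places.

0.950

Let A_i be the event that song i is missing after 32 plays. By inclusion–exclusion on the A_i,
P(all seen) = Σ_{j=0}^{7} (-1)^j C(7,j)((7-j)/7)^32
= 1.0000 - 0.0504 + 0.0004 - 0.0000 + 0.0000 - 0.0000 + 0.0000 - 0.0000
= 0.9500.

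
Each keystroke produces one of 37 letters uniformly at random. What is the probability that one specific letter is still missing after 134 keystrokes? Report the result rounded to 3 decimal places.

0.025

Each keystroke misses the fixed letter with probability (37-1)/37 = 36/37, independently.
P(still missing after 134) = (36/37)^134 = 0.0254.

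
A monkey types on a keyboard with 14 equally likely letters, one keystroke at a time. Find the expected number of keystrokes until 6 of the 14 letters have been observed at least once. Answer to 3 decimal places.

7.472

Going from k to k+1 distinct takes a geometric number of keystrokes with mean 14/(14-k).
Sum over k = 0,...,5: E = 14/14 + 14/13 + 14/12 + 14/11 + 14/10 + 14/9 = 7.4719.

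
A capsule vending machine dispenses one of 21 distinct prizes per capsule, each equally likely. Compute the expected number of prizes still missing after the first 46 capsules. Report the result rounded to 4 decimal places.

2.2259

For each prize, P(unseen after 46) = (20/21)^46 = 0.10600.
By linearity of expectation, E[unseen] = 21·(20/21)^46 = 2.22593.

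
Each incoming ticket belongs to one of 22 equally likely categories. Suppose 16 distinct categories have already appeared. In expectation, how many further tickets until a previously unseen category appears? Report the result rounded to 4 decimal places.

3.6667

The number of tickets until the next new category is geometric with success probability 6/22, so its mean is 22/6.
E = 22/6 = 3.66667.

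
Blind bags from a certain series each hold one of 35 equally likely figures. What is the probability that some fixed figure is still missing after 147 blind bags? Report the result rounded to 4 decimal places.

On each blind bag the fixed figure fails to appear with probability 34/35.
P(still missing after 147) = (34/35)^147 = 0.01411.

0.0141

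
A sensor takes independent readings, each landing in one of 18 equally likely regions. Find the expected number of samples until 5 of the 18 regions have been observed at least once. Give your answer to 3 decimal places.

5.670

With k distinct regions already seen, the next new one arrives after an expected 18/(18-k) samples.
Sum over k = 0,...,4: E = 18/18 + 18/17 + 18/16 + 18/15 + 18/14 = 5.6695.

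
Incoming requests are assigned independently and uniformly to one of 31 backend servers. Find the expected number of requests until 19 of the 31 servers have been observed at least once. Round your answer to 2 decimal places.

28.65

Going from k to k+1 distinct takes a geometric number of requests with mean 31/(31-k).
Sum over k = 0,...,18: E = 31/31 + 31/30 + 31/29 + ... + 31/14 + 31/13 = 28.645.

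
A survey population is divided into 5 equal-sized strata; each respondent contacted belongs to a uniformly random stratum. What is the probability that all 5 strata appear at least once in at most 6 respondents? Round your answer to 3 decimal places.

By inclusion–exclusion over which strata are missing,
P(all seen) = Σ_{j=0}^{5} (-1)^j C(5,j)((5-j)/5)^6
= 1.0000 - 1.3107 + 0.4666 - 0.0410 + 0.0003 - 0.0000
= 0.1152.

0.115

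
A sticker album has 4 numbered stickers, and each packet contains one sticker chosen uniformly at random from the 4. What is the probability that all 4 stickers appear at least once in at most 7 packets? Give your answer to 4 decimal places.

0.5127

Let A_i be the event that sticker i is missing after 7 packets. By inclusion–exclusion on the A_i,
P(all seen) = Σ_{j=0}^{4} (-1)^j C(4,j)((4-j)/4)^7
= 1.00000 - 0.53394 + 0.04688 - 0.00024 + 0.00000
= 0.51270.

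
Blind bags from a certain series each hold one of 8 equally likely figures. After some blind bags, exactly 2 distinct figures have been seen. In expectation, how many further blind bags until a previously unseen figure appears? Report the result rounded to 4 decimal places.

The number of blind bags until the next new figure is geometric with success probability 6/8, so its mean is 8/6.
E = 8/6 = 1.33333.

1.3333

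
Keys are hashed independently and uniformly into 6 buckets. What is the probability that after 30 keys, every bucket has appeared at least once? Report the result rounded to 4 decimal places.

0.9748

By inclusion–exclusion over which buckets are missing,
P(all seen) = Σ_{j=0}^{6} (-1)^j C(6,j)((6-j)/6)^30
= 1.00000 - 0.02528 + 0.00008 - 0.00000 + 0.00000 - 0.00000 + 0.00000
= 0.97480.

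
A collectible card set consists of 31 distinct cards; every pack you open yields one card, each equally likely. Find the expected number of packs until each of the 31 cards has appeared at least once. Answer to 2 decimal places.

124.84

After k distinct cards have appeared, the next pack gives a new one with probability (31-k)/31, so the expected wait for the (k+1)-th is 31/(31-k).
E[T] = 31/31 + 31/30 + 31/29 + ... + 31/2 + 31/1 = 31·H_{31}.
H_{31} = 4.027, so E[T] = 124.845.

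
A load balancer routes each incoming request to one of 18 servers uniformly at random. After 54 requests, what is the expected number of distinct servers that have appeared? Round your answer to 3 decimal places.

17.178

For each server, P(seen in 54 requests) = 1 - (17/18)^54 = 0.9543.
By linearity of expectation, E[distinct seen] = 18·(1 - (17/18)^54) = 17.1781.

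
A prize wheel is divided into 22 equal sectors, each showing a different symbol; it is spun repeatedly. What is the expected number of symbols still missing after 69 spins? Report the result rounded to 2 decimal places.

0.89

For each symbol, P(unseen after 69) = (21/22)^69 = 0.040.
By linearity of expectation, E[unseen] = 22·(21/22)^69 = 0.888.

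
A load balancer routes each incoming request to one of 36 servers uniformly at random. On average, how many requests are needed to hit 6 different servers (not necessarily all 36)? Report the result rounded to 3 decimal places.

With k distinct servers already seen, the next new one arrives after an expected 36/(36-k) requests.
Sum over k = 0,...,5: E = 36/36 + 36/35 + 36/34 + 36/33 + 36/32 + 36/31 = 6.4646.

6.465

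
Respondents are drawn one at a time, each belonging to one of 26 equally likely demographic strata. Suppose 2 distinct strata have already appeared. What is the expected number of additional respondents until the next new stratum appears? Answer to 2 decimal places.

The number of respondents until the next new stratum is geometric with success probability 24/26, so its mean is 26/24.
E = 26/24 = 1.083.

1.08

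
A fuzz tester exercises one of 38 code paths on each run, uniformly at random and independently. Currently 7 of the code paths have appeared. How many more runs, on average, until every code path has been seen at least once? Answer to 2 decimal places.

From k distinct to k+1 distinct takes on average 38/(38-k) runs.
Sum over k = 7,...,37: E = 38/31 + 38/30 + 38/29 + ... + 38/2 + 38/1 = 153.035.

153.04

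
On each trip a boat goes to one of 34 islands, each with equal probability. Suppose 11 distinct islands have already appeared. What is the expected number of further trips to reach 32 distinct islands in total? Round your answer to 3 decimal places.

75.966

From k distinct to k+1 distinct takes on average 34/(34-k) trips.
Sum over k = 11,...,31: E = 34/23 + 34/22 + 34/21 + ... + 34/4 + 34/3 = 75.9659.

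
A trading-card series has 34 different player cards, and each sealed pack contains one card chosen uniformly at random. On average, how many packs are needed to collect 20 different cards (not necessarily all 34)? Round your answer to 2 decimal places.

Going from k to k+1 distinct takes a geometric number of packs with mean 34/(34-k).
Sum over k = 0,...,19: E = 34/34 + 34/33 + 34/32 + ... + 34/16 + 34/15 = 29.466.

29.47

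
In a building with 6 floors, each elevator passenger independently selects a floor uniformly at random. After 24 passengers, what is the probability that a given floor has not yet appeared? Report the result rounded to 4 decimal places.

0.0126

Each passenger misses the fixed floor with probability (6-1)/6 = 5/6, independently.
P(still missing after 24) = (5/6)^24 = 0.01258.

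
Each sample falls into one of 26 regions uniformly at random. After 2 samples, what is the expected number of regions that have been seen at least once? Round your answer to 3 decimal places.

For each region, P(seen in 2 samples) = 1 - (25/26)^2 = 0.0754.
By linearity of expectation, E[distinct seen] = 26·(1 - (25/26)^2) = 1.9615.

1.962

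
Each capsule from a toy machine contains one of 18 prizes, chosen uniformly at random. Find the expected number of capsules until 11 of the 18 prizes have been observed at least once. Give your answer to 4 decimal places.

Going from k to k+1 distinct takes a geometric number of capsules with mean 18/(18-k).
Sum over k = 0,...,10: E = 18/18 + 18/17 + 18/16 + ... + 18/9 + 18/8 = 16.24052.

16.2405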